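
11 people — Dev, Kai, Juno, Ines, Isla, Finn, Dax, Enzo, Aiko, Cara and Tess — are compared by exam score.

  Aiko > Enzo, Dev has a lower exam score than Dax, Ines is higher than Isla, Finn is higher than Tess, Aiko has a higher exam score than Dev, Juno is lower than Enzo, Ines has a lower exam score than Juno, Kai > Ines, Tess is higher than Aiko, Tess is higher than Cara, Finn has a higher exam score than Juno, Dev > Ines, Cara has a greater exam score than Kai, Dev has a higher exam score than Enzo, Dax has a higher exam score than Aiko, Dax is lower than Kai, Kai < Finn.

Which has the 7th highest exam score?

Piecing the relations together gives one ordering: Isla < Ines < Juno < Enzo < Dev < Aiko < Dax < Kai < Cara < Tess < Finn.
Counting 7 from the largest end gives Dev.

Dev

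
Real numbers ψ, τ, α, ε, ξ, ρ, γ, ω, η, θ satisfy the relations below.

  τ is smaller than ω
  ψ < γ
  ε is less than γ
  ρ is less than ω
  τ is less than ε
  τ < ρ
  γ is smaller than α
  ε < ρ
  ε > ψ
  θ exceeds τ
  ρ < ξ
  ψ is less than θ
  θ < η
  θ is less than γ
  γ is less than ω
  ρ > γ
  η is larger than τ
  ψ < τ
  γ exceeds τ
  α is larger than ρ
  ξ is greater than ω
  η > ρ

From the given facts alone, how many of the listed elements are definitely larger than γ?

From γ the given relations immediately reach ρ, ω, α.
From those, η, ξ — 5 in total.
No other element is forced above γ by the given relations, so the count is 5.

5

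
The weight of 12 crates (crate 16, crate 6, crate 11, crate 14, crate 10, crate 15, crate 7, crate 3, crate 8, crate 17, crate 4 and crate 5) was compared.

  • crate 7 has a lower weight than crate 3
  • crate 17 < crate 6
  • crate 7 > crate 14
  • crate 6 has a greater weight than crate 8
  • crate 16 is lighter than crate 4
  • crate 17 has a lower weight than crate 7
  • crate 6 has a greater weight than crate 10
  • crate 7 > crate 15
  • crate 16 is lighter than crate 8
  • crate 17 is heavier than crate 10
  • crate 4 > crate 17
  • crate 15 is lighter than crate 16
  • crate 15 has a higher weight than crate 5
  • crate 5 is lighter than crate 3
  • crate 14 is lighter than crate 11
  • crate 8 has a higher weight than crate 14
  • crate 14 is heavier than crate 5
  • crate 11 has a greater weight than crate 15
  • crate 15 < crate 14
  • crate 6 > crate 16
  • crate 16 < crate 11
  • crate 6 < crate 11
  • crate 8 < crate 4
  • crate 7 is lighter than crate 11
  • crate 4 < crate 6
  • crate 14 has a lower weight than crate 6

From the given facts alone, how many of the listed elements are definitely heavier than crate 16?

Directly above crate 16: crate 8, crate 4, crate 6, crate 11.
Nothing else is reachable above crate 16; 4 in all.

4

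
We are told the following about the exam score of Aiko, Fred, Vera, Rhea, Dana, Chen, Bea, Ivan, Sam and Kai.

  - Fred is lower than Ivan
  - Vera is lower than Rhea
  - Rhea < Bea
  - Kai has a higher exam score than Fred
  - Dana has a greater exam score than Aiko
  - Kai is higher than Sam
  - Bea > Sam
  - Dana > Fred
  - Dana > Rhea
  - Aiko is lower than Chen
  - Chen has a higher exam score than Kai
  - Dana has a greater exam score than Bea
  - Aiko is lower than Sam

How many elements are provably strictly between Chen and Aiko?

Chaining upward from Aiko reaches: Sam, Bea, Kai, Dana.
Chaining downward from Chen reaches: Fred, Sam, Kai.
Strictly between Aiko and Chen are those in both lists: Sam, Kai — 2 elements.

2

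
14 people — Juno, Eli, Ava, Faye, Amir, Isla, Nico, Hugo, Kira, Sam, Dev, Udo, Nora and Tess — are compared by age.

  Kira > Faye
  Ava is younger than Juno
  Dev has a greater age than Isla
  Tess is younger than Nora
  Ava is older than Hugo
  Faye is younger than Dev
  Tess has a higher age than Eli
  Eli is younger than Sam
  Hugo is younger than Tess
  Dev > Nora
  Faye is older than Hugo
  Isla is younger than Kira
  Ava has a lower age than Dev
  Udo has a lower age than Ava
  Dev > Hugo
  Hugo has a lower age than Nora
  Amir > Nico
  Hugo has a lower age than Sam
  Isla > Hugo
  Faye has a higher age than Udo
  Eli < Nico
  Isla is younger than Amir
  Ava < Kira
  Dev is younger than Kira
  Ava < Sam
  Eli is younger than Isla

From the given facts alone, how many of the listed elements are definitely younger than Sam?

4

From Sam the given relations immediately reach Hugo, Eli, Ava.
From those, Udo — 4 in total.
No other element is forced below Sam by the given relations, so the count is 4.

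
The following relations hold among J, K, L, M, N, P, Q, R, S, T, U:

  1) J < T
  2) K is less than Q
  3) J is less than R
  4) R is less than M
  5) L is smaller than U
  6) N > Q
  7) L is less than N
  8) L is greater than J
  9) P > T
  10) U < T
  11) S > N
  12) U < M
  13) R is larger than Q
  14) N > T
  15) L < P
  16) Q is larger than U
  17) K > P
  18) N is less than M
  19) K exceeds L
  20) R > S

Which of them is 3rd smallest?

Piecing the relations together gives one ordering: J < L < U < T < P < K < Q < N < S < R < M.
The 3rd smallest is U.

U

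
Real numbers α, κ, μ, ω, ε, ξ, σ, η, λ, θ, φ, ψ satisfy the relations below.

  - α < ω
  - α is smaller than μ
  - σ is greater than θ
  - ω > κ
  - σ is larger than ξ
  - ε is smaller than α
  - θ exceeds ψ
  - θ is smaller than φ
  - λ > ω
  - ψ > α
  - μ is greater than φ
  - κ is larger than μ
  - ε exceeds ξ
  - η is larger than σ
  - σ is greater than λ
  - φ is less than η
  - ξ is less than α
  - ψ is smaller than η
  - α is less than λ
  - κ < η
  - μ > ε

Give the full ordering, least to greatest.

Nothing is placed below ξ, so it is least; from there ξ < ε; ε < α; α < ψ; ψ < θ; θ < φ; φ < μ; μ < κ; κ < ω; ω < λ; λ < σ; σ < η, each given directly.

ξ < ε < α < ψ < θ < φ < μ < κ < ω < λ < σ < η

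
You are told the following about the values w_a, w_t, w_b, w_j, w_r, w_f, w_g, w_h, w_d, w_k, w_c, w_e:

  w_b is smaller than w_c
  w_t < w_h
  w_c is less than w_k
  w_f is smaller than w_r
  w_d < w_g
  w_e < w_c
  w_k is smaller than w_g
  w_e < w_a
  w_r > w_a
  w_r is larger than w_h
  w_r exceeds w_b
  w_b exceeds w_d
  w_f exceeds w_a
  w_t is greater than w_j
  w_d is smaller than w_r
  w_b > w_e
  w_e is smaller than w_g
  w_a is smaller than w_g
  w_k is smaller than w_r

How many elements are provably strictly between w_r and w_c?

The relations place w_c below w_r. An element lies strictly between them when it is forced above w_c and also forced below w_r.
Above w_c: {w_k, w_g}. Below w_r: {w_j, w_e, w_d, w_b, w_t, w_h, w_a, w_f, w_k}.
Intersection: {w_k} — 1.

1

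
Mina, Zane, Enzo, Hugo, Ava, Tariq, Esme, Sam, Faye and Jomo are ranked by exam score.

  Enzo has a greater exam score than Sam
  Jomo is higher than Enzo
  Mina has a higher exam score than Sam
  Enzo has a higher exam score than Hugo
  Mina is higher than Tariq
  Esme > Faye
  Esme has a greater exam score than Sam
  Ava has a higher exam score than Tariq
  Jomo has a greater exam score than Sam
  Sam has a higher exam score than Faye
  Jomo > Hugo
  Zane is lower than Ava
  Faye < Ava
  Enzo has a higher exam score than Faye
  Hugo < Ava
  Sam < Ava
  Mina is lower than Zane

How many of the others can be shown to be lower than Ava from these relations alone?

The elements the relations force below Ava are Faye, Hugo, Sam, Tariq, Mina, Zane — no chain reaches any other.
That is 6.

6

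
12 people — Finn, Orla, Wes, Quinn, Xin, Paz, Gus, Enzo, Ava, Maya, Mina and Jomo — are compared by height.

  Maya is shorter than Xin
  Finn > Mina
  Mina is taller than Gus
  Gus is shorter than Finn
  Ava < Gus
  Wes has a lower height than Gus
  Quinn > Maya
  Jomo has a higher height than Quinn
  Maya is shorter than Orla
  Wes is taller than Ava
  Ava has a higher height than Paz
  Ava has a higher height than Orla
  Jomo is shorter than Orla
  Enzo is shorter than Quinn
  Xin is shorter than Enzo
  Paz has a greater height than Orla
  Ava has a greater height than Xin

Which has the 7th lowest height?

Piecing the relations together gives one ordering: Maya < Xin < Enzo < Quinn < Jomo < Orla < Paz < Ava < Wes < Gus < Mina < Finn.
The 7th smallest is Paz.

Paz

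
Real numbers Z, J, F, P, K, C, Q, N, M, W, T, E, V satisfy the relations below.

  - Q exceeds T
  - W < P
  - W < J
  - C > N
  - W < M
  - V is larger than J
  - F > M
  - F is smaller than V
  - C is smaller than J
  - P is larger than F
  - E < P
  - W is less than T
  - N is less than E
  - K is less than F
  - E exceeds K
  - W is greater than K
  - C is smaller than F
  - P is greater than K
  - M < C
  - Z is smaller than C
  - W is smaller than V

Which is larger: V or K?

The relevant relations are K < W; W < M; M < C; C < J; J < V.
Chaining these gives K < W < M < C < J < V.
So K < V; V is the larger of the two.

V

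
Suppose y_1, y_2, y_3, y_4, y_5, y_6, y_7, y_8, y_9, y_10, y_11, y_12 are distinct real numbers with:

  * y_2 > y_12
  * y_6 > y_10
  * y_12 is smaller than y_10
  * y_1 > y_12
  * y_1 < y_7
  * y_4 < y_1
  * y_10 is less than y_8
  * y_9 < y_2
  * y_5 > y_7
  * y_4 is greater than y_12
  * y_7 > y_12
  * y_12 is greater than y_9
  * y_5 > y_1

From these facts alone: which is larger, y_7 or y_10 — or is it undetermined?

Following every chain through y_10: above y_10 we get y_8, y_6; below y_10 we get y_9, y_12.
y_7 is not reached, and no chain runs the other way from y_7 to y_10.
So the given relations leave the order of y_10 and y_7 undetermined.

undetermined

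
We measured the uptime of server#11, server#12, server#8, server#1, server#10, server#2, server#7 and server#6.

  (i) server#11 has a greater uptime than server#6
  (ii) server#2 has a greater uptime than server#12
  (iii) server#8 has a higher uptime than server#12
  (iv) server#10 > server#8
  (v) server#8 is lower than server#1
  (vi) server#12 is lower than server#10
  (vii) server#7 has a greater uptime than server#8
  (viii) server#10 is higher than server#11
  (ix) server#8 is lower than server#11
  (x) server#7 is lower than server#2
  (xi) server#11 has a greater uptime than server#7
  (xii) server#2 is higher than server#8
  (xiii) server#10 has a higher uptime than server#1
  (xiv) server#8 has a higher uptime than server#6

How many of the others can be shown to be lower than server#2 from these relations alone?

4

From server#2 the given relations immediately reach server#12, server#8, server#7.
From those, server#6 — 4 in total.
No other element is forced below server#2 by the given relations, so the count is 4.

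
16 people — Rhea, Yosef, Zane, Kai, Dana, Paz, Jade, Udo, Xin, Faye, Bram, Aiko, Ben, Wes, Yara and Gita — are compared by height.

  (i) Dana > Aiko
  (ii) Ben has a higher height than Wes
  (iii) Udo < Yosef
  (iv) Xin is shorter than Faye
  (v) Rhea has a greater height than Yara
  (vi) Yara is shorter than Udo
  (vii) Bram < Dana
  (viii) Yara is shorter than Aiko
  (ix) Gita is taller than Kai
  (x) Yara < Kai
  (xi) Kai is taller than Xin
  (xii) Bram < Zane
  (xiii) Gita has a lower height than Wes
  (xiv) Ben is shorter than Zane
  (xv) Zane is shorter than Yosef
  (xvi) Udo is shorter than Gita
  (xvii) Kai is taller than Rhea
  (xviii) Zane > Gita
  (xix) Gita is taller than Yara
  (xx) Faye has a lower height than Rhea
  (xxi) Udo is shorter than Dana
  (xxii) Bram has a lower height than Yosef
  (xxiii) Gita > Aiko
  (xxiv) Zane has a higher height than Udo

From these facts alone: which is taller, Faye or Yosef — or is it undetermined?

The relevant relations are Faye < Rhea; Rhea < Kai; Kai < Gita; Gita < Wes; Wes < Ben; Ben < Zane; Zane < Yosef.
Chaining these gives Faye < Rhea < Kai < Gita < Wes < Ben < Zane < Yosef.
So Yosef is taller.

Yosef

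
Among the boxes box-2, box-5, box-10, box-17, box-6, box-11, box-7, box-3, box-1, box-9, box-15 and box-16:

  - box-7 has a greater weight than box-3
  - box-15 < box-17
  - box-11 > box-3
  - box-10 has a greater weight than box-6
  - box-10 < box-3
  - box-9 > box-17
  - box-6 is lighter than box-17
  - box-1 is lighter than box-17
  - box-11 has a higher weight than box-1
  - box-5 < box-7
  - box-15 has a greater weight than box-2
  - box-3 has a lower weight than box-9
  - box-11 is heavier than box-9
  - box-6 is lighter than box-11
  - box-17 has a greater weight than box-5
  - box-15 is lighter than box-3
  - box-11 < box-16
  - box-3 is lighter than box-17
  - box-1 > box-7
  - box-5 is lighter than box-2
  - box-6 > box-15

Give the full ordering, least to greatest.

The consecutive links are each given: box-5 < box-2; box-2 < box-15; box-15 < box-6; box-6 < box-10; box-10 < box-3; box-3 < box-7; box-7 < box-1; box-1 < box-17; box-17 < box-9; box-9 < box-11; box-11 < box-16.

box-5 < box-2 < box-15 < box-6 < box-10 < box-3 < box-7 < box-1 < box-17 < box-9 < box-11 < box-16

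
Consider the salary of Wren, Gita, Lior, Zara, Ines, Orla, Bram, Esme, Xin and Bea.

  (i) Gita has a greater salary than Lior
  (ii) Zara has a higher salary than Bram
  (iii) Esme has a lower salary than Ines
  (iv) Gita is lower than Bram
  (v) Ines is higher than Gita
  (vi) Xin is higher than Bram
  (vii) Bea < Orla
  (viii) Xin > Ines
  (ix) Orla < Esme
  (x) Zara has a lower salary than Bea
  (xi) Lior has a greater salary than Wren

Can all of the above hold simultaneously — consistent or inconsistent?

Every relation is compatible with Wren < Lior < Gita < Bram < Zara < Bea < Orla < Esme < Ines < Xin; the set is consistent.

consistent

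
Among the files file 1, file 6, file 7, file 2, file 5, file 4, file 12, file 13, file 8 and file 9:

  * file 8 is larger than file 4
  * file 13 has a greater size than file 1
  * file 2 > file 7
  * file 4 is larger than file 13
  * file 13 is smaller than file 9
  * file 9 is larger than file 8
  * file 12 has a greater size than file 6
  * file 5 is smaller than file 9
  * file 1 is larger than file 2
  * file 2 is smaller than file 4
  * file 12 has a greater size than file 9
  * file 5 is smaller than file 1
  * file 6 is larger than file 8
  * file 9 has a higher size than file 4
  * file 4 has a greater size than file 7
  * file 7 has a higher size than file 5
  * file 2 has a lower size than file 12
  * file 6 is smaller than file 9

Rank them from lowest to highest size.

The consecutive links are each given: file 5 < file 7; file 7 < file 2; file 2 < file 1; file 1 < file 13; file 13 < file 4; file 4 < file 8; file 8 < file 6; file 6 < file 9; file 9 < file 12.

file 5 < file 7 < file 2 < file 1 < file 13 < file 4 < file 8 < file 6 < file 9 < file 12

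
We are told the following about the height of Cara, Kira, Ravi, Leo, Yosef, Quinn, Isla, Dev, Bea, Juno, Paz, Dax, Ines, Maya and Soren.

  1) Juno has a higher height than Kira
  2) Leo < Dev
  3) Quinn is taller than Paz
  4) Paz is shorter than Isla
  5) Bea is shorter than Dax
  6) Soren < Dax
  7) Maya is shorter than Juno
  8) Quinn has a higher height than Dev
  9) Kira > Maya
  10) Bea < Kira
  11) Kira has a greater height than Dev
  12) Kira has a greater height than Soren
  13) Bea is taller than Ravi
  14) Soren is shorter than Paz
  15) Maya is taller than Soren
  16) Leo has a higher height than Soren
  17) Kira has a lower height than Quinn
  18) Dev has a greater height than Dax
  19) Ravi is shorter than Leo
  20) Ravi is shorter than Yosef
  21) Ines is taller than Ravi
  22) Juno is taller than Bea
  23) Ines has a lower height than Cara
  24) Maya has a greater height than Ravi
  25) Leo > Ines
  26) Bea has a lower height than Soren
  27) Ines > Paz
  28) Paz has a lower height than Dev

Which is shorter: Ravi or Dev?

Ravi < Bea and Bea < Soren give Ravi < Soren.
Then Soren < Paz extends the chain to Paz.
Then Paz < Ines extends the chain to Ines.
With Ines < Leo: Ravi < Bea < Soren < Paz < Ines < Leo.
Then Leo < Dev extends the chain to Dev.
So Ravi < Dev; Ravi is the shorter of the two.

Ravi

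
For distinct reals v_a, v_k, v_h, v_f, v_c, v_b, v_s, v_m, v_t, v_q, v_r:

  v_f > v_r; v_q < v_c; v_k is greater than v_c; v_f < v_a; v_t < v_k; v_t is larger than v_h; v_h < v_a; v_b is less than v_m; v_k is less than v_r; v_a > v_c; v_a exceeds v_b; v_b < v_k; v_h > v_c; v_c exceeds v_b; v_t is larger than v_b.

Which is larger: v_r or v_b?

Chaining the given relations: v_b < v_c < v_h < v_t < v_k < v_r.
So v_b < v_r; v_r is the larger of the two.

v_r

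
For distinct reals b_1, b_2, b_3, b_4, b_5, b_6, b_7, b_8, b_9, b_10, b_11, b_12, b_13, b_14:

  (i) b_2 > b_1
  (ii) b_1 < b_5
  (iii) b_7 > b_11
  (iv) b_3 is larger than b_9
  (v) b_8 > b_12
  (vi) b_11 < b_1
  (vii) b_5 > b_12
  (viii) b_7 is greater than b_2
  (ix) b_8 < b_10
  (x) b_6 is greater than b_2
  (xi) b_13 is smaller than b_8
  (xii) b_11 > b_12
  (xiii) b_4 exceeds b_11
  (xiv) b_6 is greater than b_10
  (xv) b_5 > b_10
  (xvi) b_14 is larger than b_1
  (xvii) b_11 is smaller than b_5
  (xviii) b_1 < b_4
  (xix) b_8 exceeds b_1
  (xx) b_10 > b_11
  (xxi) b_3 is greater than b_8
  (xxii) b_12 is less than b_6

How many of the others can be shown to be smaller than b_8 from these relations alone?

Directly below b_8: b_12, b_1, b_13.
One step further: b_11 (4 so far).
Nothing else is reachable below b_8; 4 in all.

4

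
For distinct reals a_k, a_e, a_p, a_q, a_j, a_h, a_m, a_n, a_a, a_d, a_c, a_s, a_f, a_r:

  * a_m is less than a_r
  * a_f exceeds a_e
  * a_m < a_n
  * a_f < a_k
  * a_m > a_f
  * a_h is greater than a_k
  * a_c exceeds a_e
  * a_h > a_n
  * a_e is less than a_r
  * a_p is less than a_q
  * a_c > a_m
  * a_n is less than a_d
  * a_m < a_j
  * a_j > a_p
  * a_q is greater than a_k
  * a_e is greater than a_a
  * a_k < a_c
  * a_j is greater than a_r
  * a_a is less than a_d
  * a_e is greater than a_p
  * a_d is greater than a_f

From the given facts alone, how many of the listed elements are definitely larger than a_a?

11

The elements the relations force above a_a are a_e, a_f, a_m, a_k, a_c, a_r, a_q, a_n, a_j, a_h, a_d — no chain reaches any other.
That is 11.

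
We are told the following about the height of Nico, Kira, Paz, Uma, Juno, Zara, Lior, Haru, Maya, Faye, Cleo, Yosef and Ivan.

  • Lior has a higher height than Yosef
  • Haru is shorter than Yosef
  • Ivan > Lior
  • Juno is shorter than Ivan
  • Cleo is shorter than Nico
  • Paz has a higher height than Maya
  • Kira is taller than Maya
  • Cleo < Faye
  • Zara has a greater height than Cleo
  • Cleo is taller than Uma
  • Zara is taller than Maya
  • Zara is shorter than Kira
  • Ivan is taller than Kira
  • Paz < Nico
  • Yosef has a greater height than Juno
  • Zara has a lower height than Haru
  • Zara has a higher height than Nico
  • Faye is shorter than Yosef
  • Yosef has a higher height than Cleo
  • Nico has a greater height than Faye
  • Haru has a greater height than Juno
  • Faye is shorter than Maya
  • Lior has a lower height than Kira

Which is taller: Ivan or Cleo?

Ivan

Cleo < Faye and Faye < Maya give Cleo < Maya.
Then Maya < Paz extends the chain to Paz.
With Paz < Nico: Cleo < Faye < Maya < Paz < Nico.
Then Nico < Zara extends the chain to Zara.
With Zara < Haru: Cleo < Faye < Maya < Paz < Nico < Zara < Haru.
Then Haru < Yosef extends the chain to Yosef.
With Yosef < Lior: Cleo < Faye < Maya < Paz < Nico < Zara < Haru < Yosef < Lior.
With Lior < Kira: Cleo < Faye < Maya < Paz < Nico < Zara < Haru < Yosef < Lior < Kira.
With Kira < Ivan: Cleo < Faye < Maya < Paz < Nico < Zara < Haru < Yosef < Lior < Kira < Ivan.
So Cleo < Ivan; Ivan is the taller of the two.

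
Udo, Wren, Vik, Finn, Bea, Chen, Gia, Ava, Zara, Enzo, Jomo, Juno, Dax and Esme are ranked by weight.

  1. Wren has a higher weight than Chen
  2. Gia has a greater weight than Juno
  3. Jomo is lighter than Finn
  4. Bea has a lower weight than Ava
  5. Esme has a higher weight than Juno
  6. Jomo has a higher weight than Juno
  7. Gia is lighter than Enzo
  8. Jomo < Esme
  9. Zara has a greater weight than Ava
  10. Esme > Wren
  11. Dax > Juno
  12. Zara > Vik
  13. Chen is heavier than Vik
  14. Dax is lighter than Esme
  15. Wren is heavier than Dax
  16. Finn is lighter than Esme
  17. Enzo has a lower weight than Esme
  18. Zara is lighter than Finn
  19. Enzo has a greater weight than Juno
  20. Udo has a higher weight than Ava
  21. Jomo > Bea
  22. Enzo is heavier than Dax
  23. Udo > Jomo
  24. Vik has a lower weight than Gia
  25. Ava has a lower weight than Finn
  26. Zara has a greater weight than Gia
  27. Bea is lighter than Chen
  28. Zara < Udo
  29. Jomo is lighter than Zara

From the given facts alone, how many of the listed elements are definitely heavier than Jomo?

The elements the relations force above Jomo are Zara, Finn, Esme, Udo — no chain reaches any other.
That is 4.

4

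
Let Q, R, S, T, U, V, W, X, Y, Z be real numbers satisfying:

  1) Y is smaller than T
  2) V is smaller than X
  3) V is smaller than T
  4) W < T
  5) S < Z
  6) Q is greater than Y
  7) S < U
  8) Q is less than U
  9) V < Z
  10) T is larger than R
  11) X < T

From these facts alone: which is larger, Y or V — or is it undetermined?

undetermined

Following every chain through V: above V we get X, Z, T.
Y is not reached, and no chain runs the other way from Y to V.
So the given relations leave the order of V and Y undetermined.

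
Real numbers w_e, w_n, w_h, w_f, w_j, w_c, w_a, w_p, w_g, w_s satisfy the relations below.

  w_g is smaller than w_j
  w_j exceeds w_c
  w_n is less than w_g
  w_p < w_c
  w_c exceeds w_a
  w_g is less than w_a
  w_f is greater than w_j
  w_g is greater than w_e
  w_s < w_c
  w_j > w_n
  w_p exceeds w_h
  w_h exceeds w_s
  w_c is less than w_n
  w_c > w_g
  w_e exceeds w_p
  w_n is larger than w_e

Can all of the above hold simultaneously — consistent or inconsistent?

Chaining the given relations yields w_n < w_g < w_a < w_c, so w_n < w_c. But one relation states w_c < w_n. These cannot both hold.

inconsistent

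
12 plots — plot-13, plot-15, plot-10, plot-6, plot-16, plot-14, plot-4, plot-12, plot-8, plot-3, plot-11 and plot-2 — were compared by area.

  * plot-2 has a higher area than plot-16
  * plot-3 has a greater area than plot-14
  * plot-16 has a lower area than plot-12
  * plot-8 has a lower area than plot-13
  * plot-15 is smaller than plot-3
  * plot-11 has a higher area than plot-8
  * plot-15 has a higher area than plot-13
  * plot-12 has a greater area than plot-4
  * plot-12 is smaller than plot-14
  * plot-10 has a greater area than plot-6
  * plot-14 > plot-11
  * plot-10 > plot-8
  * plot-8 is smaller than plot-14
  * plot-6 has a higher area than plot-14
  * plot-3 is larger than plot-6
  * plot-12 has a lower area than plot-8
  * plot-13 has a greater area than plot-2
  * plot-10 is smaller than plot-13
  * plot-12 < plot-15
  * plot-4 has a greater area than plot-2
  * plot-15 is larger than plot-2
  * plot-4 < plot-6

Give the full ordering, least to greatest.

Each adjacent pair is fixed by a given relation: plot-16 < plot-2; plot-2 < plot-4; plot-4 < plot-12; plot-12 < plot-8; plot-8 < plot-11; plot-11 < plot-14; plot-14 < plot-6; plot-6 < plot-10; plot-10 < plot-13; plot-13 < plot-15; plot-15 < plot-3. Chaining them end to end gives the full order.

plot-16 < plot-2 < plot-4 < plot-12 < plot-8 < plot-11 < plot-14 < plot-6 < plot-10 < plot-13 < plot-15 < plot-3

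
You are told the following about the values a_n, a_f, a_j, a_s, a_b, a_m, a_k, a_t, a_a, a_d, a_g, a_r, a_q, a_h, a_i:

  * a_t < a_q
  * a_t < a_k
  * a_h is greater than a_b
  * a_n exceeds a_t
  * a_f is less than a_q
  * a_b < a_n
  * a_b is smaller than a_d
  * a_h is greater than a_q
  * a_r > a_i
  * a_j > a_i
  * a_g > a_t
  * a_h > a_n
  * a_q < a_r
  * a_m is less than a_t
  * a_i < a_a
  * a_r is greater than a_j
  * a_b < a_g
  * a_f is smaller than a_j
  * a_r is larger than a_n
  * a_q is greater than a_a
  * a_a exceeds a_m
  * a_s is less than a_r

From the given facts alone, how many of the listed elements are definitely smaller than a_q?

From a_q the given relations immediately reach a_f, a_a, a_t.
From those, a_i, a_m — 5 in total.
No other element is forced below a_q by the given relations, so the count is 5.

5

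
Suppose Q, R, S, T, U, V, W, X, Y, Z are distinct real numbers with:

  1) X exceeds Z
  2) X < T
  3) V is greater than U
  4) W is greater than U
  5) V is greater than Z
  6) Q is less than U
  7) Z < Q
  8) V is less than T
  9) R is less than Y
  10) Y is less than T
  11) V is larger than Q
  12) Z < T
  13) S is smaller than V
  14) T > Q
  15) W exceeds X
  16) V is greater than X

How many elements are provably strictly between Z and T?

Chaining upward from Z reaches: Q, U, X, W, V.
Chaining downward from T reaches: S, R, Q, Y, U, X, V.
Strictly between Z and T are those in both lists: Q, U, X, V — 4 elements.

4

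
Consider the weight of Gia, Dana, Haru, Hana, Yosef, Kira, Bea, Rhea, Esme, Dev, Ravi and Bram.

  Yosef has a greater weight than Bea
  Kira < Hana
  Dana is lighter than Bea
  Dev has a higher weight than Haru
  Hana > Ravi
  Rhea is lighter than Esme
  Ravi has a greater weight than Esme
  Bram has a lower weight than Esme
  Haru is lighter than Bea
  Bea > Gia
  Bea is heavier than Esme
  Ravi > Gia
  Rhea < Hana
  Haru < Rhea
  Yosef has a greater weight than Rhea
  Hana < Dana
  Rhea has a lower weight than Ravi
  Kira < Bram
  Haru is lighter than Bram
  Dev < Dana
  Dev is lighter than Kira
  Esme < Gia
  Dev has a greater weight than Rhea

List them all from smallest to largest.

Each adjacent pair is fixed by a given relation: Haru < Rhea; Rhea < Dev; Dev < Kira; Kira < Bram; Bram < Esme; Esme < Gia; Gia < Ravi; Ravi < Hana; Hana < Dana; Dana < Bea; Bea < Yosef. Chaining them end to end gives the full order.

Haru < Rhea < Dev < Kira < Bram < Esme < Gia < Ravi < Hana < Dana < Bea < Yosef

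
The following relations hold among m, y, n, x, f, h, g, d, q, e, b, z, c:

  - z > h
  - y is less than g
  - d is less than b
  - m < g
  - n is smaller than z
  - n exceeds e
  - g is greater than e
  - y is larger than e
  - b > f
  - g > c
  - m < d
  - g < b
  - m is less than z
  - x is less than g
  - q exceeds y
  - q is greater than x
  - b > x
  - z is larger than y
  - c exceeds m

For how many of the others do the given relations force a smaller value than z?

From z the given relations immediately reach y, n, m, h.
From those, e — 5 in total.
No other element is forced below z by the given relations, so the count is 5.

5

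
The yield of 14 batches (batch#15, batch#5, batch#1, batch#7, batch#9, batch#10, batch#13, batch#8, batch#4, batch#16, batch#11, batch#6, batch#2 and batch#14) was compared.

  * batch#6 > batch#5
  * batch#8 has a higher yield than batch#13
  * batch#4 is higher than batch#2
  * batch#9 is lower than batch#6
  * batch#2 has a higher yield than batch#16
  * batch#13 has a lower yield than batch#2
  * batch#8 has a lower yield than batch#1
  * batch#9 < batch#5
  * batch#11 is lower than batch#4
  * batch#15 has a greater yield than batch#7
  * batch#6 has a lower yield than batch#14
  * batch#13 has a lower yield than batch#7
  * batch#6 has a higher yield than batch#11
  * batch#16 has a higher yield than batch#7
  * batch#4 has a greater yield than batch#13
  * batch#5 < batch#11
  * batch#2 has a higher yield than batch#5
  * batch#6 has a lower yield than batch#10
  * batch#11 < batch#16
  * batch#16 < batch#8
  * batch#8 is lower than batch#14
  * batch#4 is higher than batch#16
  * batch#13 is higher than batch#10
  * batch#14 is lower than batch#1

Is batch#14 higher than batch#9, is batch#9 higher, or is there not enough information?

batch#14

Link the given pairs in sequence: batch#9 < batch#5; batch#5 < batch#11; batch#11 < batch#6; batch#6 < batch#10; batch#10 < batch#13; batch#13 < batch#7; batch#7 < batch#16; batch#16 < batch#8; batch#8 < batch#14.
Together: batch#9 < batch#5 < batch#11 < batch#6 < batch#10 < batch#13 < batch#7 < batch#16 < batch#8 < batch#14.
So batch#14 is higher.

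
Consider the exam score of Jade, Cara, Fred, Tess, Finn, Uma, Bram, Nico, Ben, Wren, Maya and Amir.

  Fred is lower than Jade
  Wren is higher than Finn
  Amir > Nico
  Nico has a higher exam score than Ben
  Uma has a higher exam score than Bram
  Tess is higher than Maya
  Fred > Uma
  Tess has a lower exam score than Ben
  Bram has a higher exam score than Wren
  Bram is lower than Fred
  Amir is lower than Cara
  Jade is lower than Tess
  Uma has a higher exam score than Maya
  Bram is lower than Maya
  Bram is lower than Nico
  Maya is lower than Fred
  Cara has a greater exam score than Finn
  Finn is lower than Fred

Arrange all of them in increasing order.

Finn < Wren < Bram < Maya < Uma < Fred < Jade < Tess < Ben < Nico < Amir < Cara

Nothing is placed below Finn, so it is least; from there Finn < Wren; Wren < Bram; Bram < Maya; Maya < Uma; Uma < Fred; Fred < Jade; Jade < Tess; Tess < Ben; Ben < Nico; Nico < Amir; Amir < Cara, each given directly.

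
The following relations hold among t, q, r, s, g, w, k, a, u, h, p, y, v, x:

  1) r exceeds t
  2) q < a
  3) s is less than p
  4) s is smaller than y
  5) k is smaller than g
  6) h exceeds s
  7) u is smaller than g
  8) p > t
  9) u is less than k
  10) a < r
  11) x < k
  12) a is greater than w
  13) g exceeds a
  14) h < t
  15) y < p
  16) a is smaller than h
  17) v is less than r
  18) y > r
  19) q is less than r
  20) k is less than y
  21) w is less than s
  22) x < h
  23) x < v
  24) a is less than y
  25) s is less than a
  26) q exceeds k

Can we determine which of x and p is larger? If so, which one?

p

The relevant relations are x < k; k < q; q < a; a < h; h < t; t < r; r < y; y < p.
Chaining these gives x < k < q < a < h < t < r < y < p.
So p is larger.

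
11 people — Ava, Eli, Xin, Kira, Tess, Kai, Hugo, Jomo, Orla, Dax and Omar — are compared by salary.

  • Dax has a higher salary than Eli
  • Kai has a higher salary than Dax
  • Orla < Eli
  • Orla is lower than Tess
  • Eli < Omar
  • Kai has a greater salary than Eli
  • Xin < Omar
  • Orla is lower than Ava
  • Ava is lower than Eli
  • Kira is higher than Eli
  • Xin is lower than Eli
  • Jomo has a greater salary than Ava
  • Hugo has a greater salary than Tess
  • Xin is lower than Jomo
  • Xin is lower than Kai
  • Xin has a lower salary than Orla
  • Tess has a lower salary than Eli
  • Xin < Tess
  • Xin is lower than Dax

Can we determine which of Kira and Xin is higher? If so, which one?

Xin < Orla and Orla < Ava give Xin < Ava.
Then Ava < Eli extends the chain to Eli.
With Eli < Kira: Xin < Orla < Ava < Eli < Kira.
So Kira is higher.

Kira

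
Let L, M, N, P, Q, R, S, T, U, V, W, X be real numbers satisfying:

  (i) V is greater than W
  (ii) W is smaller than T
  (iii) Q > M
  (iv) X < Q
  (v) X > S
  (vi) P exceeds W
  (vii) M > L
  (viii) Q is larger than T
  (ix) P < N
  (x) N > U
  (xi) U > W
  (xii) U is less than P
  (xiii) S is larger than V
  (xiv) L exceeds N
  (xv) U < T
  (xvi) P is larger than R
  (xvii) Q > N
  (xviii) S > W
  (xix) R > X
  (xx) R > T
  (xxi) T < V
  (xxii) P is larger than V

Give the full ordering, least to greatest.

The consecutive links are each given: W < U; U < T; T < V; V < S; S < X; X < R; R < P; P < N; N < L; L < M; M < Q.

W < U < T < V < S < X < R < P < N < L < M < Q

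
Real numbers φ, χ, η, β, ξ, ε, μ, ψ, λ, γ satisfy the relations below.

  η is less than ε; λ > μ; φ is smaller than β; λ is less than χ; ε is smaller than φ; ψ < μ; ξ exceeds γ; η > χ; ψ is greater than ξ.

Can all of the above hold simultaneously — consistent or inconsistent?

consistent

Every relation is compatible with γ < ξ < ψ < μ < λ < χ < η < ε < φ < β; the set is consistent.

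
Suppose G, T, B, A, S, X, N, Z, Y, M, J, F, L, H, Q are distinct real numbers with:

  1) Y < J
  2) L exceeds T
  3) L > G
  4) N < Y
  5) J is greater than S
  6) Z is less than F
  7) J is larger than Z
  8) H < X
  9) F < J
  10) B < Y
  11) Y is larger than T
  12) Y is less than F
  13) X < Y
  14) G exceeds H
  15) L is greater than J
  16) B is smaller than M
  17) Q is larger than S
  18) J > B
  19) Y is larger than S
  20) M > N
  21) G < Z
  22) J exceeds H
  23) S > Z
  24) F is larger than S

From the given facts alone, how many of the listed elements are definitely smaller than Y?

8

Directly below Y: X, B, N, S, T.
One step further: H, Z (7 so far).
One step further: G (8 so far).
No other element is forced below Y by the given relations, so the count is 8.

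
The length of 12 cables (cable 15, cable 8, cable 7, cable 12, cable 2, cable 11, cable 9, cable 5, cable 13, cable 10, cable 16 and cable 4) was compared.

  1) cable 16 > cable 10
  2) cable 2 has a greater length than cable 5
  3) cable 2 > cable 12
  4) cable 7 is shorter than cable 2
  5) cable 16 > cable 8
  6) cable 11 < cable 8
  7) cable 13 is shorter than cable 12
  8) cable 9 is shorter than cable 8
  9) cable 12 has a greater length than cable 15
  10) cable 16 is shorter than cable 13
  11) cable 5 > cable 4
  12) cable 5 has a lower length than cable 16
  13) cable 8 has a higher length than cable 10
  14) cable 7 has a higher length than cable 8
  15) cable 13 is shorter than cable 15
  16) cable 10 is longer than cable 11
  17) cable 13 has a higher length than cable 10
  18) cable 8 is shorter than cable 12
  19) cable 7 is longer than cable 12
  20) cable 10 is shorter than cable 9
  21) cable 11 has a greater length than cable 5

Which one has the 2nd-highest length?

cable 7

Chaining the given pairs: cable 4 < cable 5 < cable 11 < cable 10 < cable 9 < cable 8 < cable 16 < cable 13 < cable 15 < cable 12 < cable 7 < cable 2.
The 2nd largest is cable 7.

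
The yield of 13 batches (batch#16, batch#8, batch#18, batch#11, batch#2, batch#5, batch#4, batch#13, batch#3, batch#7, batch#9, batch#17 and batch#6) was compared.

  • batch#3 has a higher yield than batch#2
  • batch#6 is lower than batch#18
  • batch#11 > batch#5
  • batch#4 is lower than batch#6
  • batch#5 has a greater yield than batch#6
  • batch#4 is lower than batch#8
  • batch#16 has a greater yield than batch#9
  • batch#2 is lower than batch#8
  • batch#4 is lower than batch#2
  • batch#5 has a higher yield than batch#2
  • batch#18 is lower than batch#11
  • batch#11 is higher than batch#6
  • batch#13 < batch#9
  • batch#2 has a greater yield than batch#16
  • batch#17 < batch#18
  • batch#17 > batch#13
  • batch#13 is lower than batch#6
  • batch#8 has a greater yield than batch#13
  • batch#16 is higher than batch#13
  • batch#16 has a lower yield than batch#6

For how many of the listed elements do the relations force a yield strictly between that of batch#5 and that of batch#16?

Chaining upward from batch#16 reaches: batch#2, batch#8, batch#6, batch#18, batch#11, batch#3.
Chaining downward from batch#5 reaches: batch#13, batch#9, batch#4, batch#2, batch#6.
Strictly between batch#16 and batch#5 are those in both lists: batch#2, batch#6 — 2 elements.

2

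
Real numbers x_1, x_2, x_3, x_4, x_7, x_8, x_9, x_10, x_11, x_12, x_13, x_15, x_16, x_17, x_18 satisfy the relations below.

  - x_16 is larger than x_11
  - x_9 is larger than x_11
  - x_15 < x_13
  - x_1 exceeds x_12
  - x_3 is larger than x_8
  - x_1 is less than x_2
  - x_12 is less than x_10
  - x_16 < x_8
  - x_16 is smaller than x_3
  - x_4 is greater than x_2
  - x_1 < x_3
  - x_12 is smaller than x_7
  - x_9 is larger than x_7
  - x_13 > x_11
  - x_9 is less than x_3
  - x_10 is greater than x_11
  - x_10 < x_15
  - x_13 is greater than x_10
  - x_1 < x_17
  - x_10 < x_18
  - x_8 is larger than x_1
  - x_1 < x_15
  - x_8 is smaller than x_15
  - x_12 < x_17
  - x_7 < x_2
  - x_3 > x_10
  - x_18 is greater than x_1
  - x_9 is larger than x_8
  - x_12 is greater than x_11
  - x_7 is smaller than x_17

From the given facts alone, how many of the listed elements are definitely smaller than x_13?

7

The elements the relations force below x_13 are x_11, x_12, x_10, x_16, x_1, x_8, x_15 — no chain reaches any other.
That is 7.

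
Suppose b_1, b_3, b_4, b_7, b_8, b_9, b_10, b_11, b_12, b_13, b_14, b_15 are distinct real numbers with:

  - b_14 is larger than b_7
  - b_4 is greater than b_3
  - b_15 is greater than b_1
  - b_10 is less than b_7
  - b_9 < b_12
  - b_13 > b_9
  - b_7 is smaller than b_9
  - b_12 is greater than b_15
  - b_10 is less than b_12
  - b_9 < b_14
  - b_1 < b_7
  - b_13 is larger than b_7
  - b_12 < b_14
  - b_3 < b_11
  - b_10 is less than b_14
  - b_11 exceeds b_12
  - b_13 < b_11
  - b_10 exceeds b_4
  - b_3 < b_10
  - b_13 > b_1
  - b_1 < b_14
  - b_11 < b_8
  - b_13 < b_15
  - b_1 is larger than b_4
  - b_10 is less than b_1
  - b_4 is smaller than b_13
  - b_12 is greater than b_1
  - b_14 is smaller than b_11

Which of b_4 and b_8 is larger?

Following the relations from b_4: b_4 < b_10 < b_1 < b_7 < b_9 < b_13 < b_15 < b_12 < b_14 < b_11 < b_8.
So b_4 < b_8; b_8 is the larger of the two.

b_8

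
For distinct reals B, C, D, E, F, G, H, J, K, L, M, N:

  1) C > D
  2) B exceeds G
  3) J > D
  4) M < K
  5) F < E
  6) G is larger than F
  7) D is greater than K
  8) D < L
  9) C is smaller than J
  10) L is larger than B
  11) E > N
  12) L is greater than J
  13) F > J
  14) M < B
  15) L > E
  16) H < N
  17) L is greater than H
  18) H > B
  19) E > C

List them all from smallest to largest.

The consecutive links are each given: M < K; K < D; D < C; C < J; J < F; F < G; G < B; B < H; H < N; N < E; E < L.

M < K < D < C < J < F < G < B < H < N < E < L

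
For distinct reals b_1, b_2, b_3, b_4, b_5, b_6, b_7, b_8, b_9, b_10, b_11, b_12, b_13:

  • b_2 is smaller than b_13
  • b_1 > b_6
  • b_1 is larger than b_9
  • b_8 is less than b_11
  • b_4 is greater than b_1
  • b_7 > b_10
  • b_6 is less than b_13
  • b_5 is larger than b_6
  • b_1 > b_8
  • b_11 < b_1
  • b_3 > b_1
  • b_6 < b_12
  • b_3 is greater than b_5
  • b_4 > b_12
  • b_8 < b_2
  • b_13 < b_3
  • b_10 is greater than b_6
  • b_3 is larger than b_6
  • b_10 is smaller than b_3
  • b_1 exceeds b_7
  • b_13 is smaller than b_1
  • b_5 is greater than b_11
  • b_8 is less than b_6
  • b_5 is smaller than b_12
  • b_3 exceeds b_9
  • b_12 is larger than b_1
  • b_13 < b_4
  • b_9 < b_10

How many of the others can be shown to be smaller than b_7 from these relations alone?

4

The elements the relations force below b_7 are b_8, b_9, b_6, b_10 — no chain reaches any other.
That is 4.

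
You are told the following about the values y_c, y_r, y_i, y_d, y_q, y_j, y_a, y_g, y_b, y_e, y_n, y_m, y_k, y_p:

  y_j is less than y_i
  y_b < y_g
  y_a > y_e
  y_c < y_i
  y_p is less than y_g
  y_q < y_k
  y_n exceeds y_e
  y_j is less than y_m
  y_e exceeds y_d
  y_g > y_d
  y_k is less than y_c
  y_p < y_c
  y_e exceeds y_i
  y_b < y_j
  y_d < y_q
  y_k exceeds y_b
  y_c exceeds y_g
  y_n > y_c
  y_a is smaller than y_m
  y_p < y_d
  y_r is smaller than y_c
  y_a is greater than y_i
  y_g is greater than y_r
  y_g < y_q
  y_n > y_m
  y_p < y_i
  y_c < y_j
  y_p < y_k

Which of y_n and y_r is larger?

y_r < y_g and y_g < y_q give y_r < y_q.
Then y_q < y_k extends the chain to y_k.
Then y_k < y_c extends the chain to y_c.
Then y_c < y_i extends the chain to y_i.
With y_i < y_e: y_r < y_g < y_q < y_k < y_c < y_i < y_e.
With y_e < y_a: y_r < y_g < y_q < y_k < y_c < y_i < y_e < y_a.
Then y_a < y_m extends the chain to y_m.
With y_m < y_n: y_r < y_g < y_q < y_k < y_c < y_i < y_e < y_a < y_m < y_n.
So y_r < y_n; y_n is the larger of the two.

y_n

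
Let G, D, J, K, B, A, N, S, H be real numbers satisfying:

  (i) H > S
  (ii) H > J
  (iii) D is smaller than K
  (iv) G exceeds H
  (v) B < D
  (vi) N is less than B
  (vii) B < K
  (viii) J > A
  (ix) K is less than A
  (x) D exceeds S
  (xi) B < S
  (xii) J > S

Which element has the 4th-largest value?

Piecing the relations together gives one ordering: N < B < S < D < K < A < J < H < G.
Counting 4 from the largest end gives A.

A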